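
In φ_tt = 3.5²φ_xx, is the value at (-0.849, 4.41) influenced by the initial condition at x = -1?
Yes. The domain of dependence is [-16.284, 14.586], and -1 ∈ [-16.284, 14.586].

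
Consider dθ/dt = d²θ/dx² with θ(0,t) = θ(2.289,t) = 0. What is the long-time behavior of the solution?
As t → ∞, θ → 0. Heat diffuses out through both boundaries.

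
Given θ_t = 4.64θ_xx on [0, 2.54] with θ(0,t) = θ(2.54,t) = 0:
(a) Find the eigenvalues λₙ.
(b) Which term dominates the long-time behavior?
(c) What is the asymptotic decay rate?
Eigenvalues: λₙ = 4.64n²π²/2.54².
First three modes:
  n=1: λ₁ = 4.64π²/2.54² ≈ 7.098
  n=2: λ₂ = 18.56π²/2.54² ≈ 28.393 (4× faster decay)
  n=3: λ₃ = 41.76π²/2.54² ≈ 63.884 (9× faster decay)
As t → ∞, higher modes decay exponentially faster. The n=1 mode dominates: θ ~ c₁ sin(πx/2.54) e^{-λ₁t}.
Decay rate: λ₁ = 4.64π²/2.54² ≈ 7.098.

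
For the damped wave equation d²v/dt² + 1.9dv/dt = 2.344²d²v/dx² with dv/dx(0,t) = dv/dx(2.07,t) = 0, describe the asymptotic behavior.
v → constant (steady state). Damping (γ=1.9) dissipates the nonconstant modes; with Neumann BCs the spatial average obeys M''+γM'=0 and tends to a finite limit.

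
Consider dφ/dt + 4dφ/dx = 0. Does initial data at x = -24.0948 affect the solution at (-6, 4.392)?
No. Only data at x = -23.568 affects (-6, 4.392). Advection has one-way propagation along characteristics.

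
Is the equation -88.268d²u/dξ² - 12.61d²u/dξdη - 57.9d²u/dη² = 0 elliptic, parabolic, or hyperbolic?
Computing B² - 4AC with A = -88.268, B = -12.61, C = -57.9: discriminant = -20283.8567 (negative). Answer: elliptic.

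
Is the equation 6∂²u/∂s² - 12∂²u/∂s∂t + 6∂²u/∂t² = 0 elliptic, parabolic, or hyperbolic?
Computing B² - 4AC with A = 6, B = -12, C = 6: discriminant = 0 (zero). Answer: parabolic.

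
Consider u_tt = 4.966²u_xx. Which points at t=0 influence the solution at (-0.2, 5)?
Domain of dependence: [-25.03, 24.63]. Signals travel at speed 4.966, so data within |x - -0.2| ≤ 4.966·5 = 24.83 can reach the point.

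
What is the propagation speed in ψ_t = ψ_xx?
Infinite. The heat equation is parabolic, not hyperbolic, so disturbances propagate instantly.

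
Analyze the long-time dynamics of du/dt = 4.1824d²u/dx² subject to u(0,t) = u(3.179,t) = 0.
Long-time behavior: u → 0. Heat diffuses out through both boundaries.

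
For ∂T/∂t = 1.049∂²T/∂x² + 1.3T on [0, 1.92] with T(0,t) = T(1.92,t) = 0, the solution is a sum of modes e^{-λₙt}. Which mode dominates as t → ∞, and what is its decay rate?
Eigenvalues: λₙ = 1.049n²π²/1.92² - 1.3.
First three modes:
  n=1: λ₁ = 1.049π²/1.92² - 1.3 ≈ 1.508
  n=2: λ₂ = 4.196π²/1.92² - 1.3 ≈ 9.934
  n=3: λ₃ = 9.441π²/1.92² - 1.3 ≈ 23.976
Since 1.049π²/1.92² ≈ 2.808 > 1.3, all λₙ > 0.
The n=1 mode decays slowest → dominates as t → ∞.
Asymptotic: T ~ c₁ sin(πx/1.92) e^{-λ₁t} with decay rate λ₁ ≈ 1.508.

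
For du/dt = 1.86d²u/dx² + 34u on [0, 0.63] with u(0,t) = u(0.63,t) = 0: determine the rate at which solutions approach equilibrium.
Eigenvalues: λₙ = 1.86n²π²/0.63² - 34.
First three modes:
  n=1: λ₁ = 1.86π²/0.63² - 34 ≈ 12.252
  n=2: λ₂ = 7.44π²/0.63² - 34 ≈ 151.008
  n=3: λ₃ = 16.74π²/0.63² - 34 ≈ 382.269
Since 1.86π²/0.63² ≈ 46.252 > 34, all λₙ > 0.
The n=1 mode decays slowest → dominates as t → ∞.
Asymptotic: u ~ c₁ sin(πx/0.63) e^{-λ₁t} with decay rate λ₁ ≈ 12.252.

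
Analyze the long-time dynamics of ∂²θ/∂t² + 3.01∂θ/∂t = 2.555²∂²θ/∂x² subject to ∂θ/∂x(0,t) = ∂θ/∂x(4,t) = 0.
Long-time behavior: θ → constant (steady state). Damping (γ=3.01) dissipates the nonconstant modes; with Neumann BCs the spatial average obeys M''+γM'=0 and tends to a finite limit.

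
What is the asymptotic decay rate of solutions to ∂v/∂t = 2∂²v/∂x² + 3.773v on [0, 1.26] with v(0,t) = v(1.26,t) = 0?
Eigenvalues: λₙ = 2n²π²/1.26² - 3.773.
First three modes:
  n=1: λ₁ = 2π²/1.26² - 3.773 ≈ 8.66
  n=2: λ₂ = 8π²/1.26² - 3.773 ≈ 45.96
  n=3: λ₃ = 18π²/1.26² - 3.773 ≈ 108.127
Since 2π²/1.26² ≈ 12.433 > 3.773, all λₙ > 0.
The n=1 mode decays slowest → dominates as t → ∞.
Asymptotic: v ~ c₁ sin(πx/1.26) e^{-λ₁t} with decay rate λ₁ ≈ 8.66.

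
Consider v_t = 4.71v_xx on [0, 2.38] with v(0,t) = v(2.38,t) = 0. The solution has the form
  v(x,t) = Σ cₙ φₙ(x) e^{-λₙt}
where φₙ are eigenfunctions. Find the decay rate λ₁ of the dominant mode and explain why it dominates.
Eigenvalues: λₙ = 4.71n²π²/2.38².
First three modes:
  n=1: λ₁ = 4.71π²/2.38² ≈ 8.207
  n=2: λ₂ = 18.84π²/2.38² ≈ 32.827 (4× faster decay)
  n=3: λ₃ = 42.39π²/2.38² ≈ 73.86 (9× faster decay)
As t → ∞, higher modes decay exponentially faster. The n=1 mode dominates: v ~ c₁ sin(πx/2.38) e^{-λ₁t}.
Decay rate: λ₁ = 4.71π²/2.38² ≈ 8.207.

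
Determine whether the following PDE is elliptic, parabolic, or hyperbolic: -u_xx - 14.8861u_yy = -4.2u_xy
Rewriting in standard form: -u_xx + 4.2u_xy - 14.8861u_yy = 0. Coefficients: A = -1, B = 4.2, C = -14.8861. B² - 4AC = -41.9044, which is negative, so the equation is elliptic.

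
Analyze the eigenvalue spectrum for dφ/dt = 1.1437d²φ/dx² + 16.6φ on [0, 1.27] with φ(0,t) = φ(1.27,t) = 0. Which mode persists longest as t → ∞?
Eigenvalues: λₙ = 1.1437n²π²/1.27² - 16.6.
First three modes:
  n=1: λ₁ = 1.1437π²/1.27² - 16.6 ≈ -9.602
  n=2: λ₂ = 4.5748π²/1.27² - 16.6 ≈ 11.394
  n=3: λ₃ = 10.2933π²/1.27² - 16.6 ≈ 46.386
Since 1.1437π²/1.27² ≈ 6.998 < 16.6, λ₁ < 0.
The n=1 mode grows fastest (−λₙ is largest for n=1) → dominates.
Asymptotic: φ ~ c₁ sin(πx/1.27) e^{9.602t} (exponential growth at rate −λ₁ ≈ 9.602).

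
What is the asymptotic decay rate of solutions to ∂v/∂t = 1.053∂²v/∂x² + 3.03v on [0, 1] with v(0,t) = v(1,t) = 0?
Eigenvalues: λₙ = 1.053n²π²/1² - 3.03.
First three modes:
  n=1: λ₁ = 1.053π² - 3.03 ≈ 7.363
  n=2: λ₂ = 4.212π² - 3.03 ≈ 38.541
  n=3: λ₃ = 9.477π² - 3.03 ≈ 90.504
Since 1.053π² ≈ 10.393 > 3.03, all λₙ > 0.
The n=1 mode decays slowest → dominates as t → ∞.
Asymptotic: v ~ c₁ sin(πx/1) e^{-λ₁t} with decay rate λ₁ ≈ 7.363.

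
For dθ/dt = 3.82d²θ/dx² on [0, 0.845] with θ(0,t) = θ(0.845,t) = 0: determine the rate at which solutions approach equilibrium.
Eigenvalues: λₙ = 3.82n²π²/0.845².
First three modes:
  n=1: λ₁ = 3.82π²/0.845² ≈ 52.802
  n=2: λ₂ = 15.28π²/0.845² ≈ 211.208 (4× faster decay)
  n=3: λ₃ = 34.38π²/0.845² ≈ 475.217 (9× faster decay)
As t → ∞, higher modes decay exponentially faster. The n=1 mode dominates: θ ~ c₁ sin(πx/0.845) e^{-λ₁t}.
Decay rate: λ₁ = 3.82π²/0.845² ≈ 52.802.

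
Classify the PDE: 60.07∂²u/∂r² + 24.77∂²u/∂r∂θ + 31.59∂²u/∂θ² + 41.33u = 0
A = 60.07, B = 24.77, C = 31.59. Discriminant B² - 4AC = -6976.8923. Since -6976.8923 < 0, elliptic.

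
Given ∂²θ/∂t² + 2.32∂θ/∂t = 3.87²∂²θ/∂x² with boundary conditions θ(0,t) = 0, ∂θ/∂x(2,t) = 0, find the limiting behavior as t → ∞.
θ → 0. Damping (γ=2.32) dissipates energy; oscillations decay exponentially.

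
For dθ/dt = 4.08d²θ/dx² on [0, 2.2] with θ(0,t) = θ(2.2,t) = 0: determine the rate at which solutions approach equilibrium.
Eigenvalues: λₙ = 4.08n²π²/2.2².
First three modes:
  n=1: λ₁ = 4.08π²/2.2² ≈ 8.32
  n=2: λ₂ = 16.32π²/2.2² ≈ 33.279 (4× faster decay)
  n=3: λ₃ = 36.72π²/2.2² ≈ 74.878 (9× faster decay)
As t → ∞, higher modes decay exponentially faster. The n=1 mode dominates: θ ~ c₁ sin(πx/2.2) e^{-λ₁t}.
Decay rate: λ₁ = 4.08π²/2.2² ≈ 8.32.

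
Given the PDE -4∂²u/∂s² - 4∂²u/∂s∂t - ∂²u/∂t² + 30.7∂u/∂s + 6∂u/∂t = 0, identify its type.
The second-order coefficients are A = -4, B = -4, C = -1. Since B² - 4AC = 0 = 0, this is a parabolic PDE.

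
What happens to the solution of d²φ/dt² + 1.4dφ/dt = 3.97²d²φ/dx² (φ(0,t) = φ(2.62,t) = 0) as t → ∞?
φ → 0. Damping (γ=1.4) dissipates energy; oscillations decay exponentially.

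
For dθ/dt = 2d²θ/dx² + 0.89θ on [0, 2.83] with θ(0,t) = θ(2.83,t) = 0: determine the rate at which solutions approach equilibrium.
Eigenvalues: λₙ = 2n²π²/2.83² - 0.89.
First three modes:
  n=1: λ₁ = 2π²/2.83² - 0.89 ≈ 1.575
  n=2: λ₂ = 8π²/2.83² - 0.89 ≈ 8.969
  n=3: λ₃ = 18π²/2.83² - 0.89 ≈ 21.292
Since 2π²/2.83² ≈ 2.465 > 0.89, all λₙ > 0.
The n=1 mode decays slowest → dominates as t → ∞.
Asymptotic: θ ~ c₁ sin(πx/2.83) e^{-λ₁t} with decay rate λ₁ ≈ 1.575.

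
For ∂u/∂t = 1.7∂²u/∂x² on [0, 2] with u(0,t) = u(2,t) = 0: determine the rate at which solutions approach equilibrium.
Eigenvalues: λₙ = 1.7n²π²/2².
First three modes:
  n=1: λ₁ = 1.7π²/2² ≈ 4.195
  n=2: λ₂ = 6.8π²/2² ≈ 16.778 (4× faster decay)
  n=3: λ₃ = 15.3π²/2² ≈ 37.751 (9× faster decay)
As t → ∞, higher modes decay exponentially faster. The n=1 mode dominates: u ~ c₁ sin(πx/2) e^{-λ₁t}.
Decay rate: λ₁ = 1.7π²/2² ≈ 4.195.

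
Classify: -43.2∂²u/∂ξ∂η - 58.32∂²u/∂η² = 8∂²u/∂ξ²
Rewriting in standard form: -8∂²u/∂ξ² - 43.2∂²u/∂ξ∂η - 58.32∂²u/∂η² = 0. Parabolic (discriminant = 0).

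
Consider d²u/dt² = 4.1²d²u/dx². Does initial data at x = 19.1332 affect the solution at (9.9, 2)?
No. The domain of dependence is [1.7, 18.1], and 19.1332 is outside this interval.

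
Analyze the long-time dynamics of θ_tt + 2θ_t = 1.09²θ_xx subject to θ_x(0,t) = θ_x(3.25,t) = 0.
Long-time behavior: θ → constant (steady state). Damping (γ=2) dissipates the nonconstant modes; with Neumann BCs the spatial average obeys M''+γM'=0 and tends to a finite limit.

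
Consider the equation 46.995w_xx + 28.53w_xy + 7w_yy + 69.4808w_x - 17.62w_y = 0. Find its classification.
Elliptic. (A = 46.995, B = 28.53, C = 7 gives B² - 4AC = -501.8991.)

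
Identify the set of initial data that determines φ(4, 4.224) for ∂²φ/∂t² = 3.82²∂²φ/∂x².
Domain of dependence: [-12.13568, 20.13568]. Signals travel at speed 3.82, so data within |x - 4| ≤ 3.82·4.224 = 16.13568 can reach the point.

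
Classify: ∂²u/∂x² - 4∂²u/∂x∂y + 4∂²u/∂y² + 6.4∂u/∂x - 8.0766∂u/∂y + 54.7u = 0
Parabolic (discriminant = 0).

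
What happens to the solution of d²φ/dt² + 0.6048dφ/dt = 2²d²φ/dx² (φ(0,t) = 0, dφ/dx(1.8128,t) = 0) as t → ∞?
φ → 0. Damping (γ=0.6048) dissipates energy; oscillations decay exponentially.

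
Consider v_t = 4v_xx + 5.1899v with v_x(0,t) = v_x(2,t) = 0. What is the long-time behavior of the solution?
As t → ∞, v grows unboundedly. With Neumann BCs the constant mode has diffusion eigenvalue 0, so any r > 0 makes it grow like e^(5.1899t); solution grows exponentially.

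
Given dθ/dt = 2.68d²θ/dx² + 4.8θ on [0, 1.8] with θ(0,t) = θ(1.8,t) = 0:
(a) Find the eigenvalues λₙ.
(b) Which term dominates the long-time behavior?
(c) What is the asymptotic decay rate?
Eigenvalues: λₙ = 2.68n²π²/1.8² - 4.8.
First three modes:
  n=1: λ₁ = 2.68π²/1.8² - 4.8 ≈ 3.364
  n=2: λ₂ = 10.72π²/1.8² - 4.8 ≈ 27.855
  n=3: λ₃ = 24.12π²/1.8² - 4.8 ≈ 68.674
Since 2.68π²/1.8² ≈ 8.164 > 4.8, all λₙ > 0.
The n=1 mode decays slowest → dominates as t → ∞.
Asymptotic: θ ~ c₁ sin(πx/1.8) e^{-λ₁t} with decay rate λ₁ ≈ 3.364.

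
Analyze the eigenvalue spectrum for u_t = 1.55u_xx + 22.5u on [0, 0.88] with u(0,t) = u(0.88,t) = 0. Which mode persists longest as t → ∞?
Eigenvalues: λₙ = 1.55n²π²/0.88² - 22.5.
First three modes:
  n=1: λ₁ = 1.55π²/0.88² - 22.5 ≈ -2.745
  n=2: λ₂ = 6.2π²/0.88² - 22.5 ≈ 56.518
  n=3: λ₃ = 13.95π²/0.88² - 22.5 ≈ 155.291
Since 1.55π²/0.88² ≈ 19.755 < 22.5, λ₁ < 0.
The n=1 mode grows fastest (−λₙ is largest for n=1) → dominates.
Asymptotic: u ~ c₁ sin(πx/0.88) e^{2.745t} (exponential growth at rate −λ₁ ≈ 2.745).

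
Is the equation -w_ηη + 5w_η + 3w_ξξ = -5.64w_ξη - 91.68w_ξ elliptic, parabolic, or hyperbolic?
Rewriting in standard form: 3w_ξξ + 5.64w_ξη - w_ηη + 91.68w_ξ + 5w_η = 0. Computing B² - 4AC with A = 3, B = 5.64, C = -1: discriminant = 43.8096 (positive). Answer: hyperbolic.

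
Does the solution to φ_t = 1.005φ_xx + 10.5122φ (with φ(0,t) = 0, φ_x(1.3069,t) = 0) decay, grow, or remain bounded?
φ grows unboundedly. Reaction dominates diffusion (r=10.5122 > κπ²/(4L²)≈1.45); solution grows exponentially.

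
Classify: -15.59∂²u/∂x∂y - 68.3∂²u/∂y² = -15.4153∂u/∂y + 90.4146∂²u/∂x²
Rewriting in standard form: -90.4146∂²u/∂x² - 15.59∂²u/∂x∂y - 68.3∂²u/∂y² + 15.4153∂u/∂y = 0. Elliptic (discriminant = -24458.22062).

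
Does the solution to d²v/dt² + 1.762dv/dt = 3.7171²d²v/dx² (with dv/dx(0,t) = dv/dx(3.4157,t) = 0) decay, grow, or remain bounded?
v → constant (steady state). Damping (γ=1.762) dissipates the nonconstant modes; with Neumann BCs the spatial average obeys M''+γM'=0 and tends to a finite limit.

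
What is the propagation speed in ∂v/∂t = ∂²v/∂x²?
Infinite. The heat equation is parabolic, not hyperbolic, so disturbances propagate instantly.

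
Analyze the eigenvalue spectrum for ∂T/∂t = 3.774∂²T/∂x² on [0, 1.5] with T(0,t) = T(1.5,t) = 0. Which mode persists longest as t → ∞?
Eigenvalues: λₙ = 3.774n²π²/1.5².
First three modes:
  n=1: λ₁ = 3.774π²/1.5² ≈ 16.555
  n=2: λ₂ = 15.096π²/1.5² ≈ 66.218 (4× faster decay)
  n=3: λ₃ = 33.966π²/1.5² ≈ 148.992 (9× faster decay)
As t → ∞, higher modes decay exponentially faster. The n=1 mode dominates: T ~ c₁ sin(πx/1.5) e^{-λ₁t}.
Decay rate: λ₁ = 3.774π²/1.5² ≈ 16.555.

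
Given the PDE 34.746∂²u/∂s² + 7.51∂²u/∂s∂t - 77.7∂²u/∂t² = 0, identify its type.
The second-order coefficients are A = 34.746, B = 7.51, C = -77.7. Since B² - 4AC = 10855.4569 > 0, this is a hyperbolic PDE.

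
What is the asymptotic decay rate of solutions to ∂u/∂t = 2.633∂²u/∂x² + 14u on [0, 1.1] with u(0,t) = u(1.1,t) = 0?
Eigenvalues: λₙ = 2.633n²π²/1.1² - 14.
First three modes:
  n=1: λ₁ = 2.633π²/1.1² - 14 ≈ 7.477
  n=2: λ₂ = 10.532π²/1.1² - 14 ≈ 71.906
  n=3: λ₃ = 23.697π²/1.1² - 14 ≈ 179.289
Since 2.633π²/1.1² ≈ 21.477 > 14, all λₙ > 0.
The n=1 mode decays slowest → dominates as t → ∞.
Asymptotic: u ~ c₁ sin(πx/1.1) e^{-λ₁t} with decay rate λ₁ ≈ 7.477.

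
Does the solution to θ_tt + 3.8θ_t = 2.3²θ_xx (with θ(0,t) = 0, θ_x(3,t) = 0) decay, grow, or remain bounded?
θ → 0. Damping (γ=3.8) dissipates energy; oscillations decay exponentially.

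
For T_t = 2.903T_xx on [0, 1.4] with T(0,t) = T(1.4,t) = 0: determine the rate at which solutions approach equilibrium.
Eigenvalues: λₙ = 2.903n²π²/1.4².
First three modes:
  n=1: λ₁ = 2.903π²/1.4² ≈ 14.618
  n=2: λ₂ = 11.612π²/1.4² ≈ 58.472 (4× faster decay)
  n=3: λ₃ = 26.127π²/1.4² ≈ 131.563 (9× faster decay)
As t → ∞, higher modes decay exponentially faster. The n=1 mode dominates: T ~ c₁ sin(πx/1.4) e^{-λ₁t}.
Decay rate: λ₁ = 2.903π²/1.4² ≈ 14.618.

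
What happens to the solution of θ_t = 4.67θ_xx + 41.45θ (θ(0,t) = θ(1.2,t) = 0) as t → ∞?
θ grows unboundedly. Reaction dominates diffusion (r=41.45 > κπ²/L²≈32.01); solution grows exponentially.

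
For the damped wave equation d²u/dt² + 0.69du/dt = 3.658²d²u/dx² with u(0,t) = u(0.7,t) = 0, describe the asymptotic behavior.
u → 0. Damping (γ=0.69) dissipates energy; oscillations decay exponentially.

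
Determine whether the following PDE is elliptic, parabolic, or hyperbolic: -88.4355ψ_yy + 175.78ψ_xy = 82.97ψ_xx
Rewriting in standard form: -82.97ψ_xx + 175.78ψ_xy - 88.4355ψ_yy = 0. Coefficients: A = -82.97, B = 175.78, C = -88.4355. B² - 4AC = 1548.63466, which is positive, so the equation is hyperbolic.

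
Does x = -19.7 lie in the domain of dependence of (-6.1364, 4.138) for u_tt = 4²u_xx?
Yes. The domain of dependence is [-22.6884, 10.4156], and -19.7 ∈ [-22.6884, 10.4156].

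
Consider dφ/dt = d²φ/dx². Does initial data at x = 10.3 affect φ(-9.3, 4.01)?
Yes, for any finite x. The heat equation has infinite propagation speed, so all initial data affects all points at any t > 0.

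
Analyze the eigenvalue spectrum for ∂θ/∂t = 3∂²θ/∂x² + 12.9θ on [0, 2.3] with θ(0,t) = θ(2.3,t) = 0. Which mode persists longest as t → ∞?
Eigenvalues: λₙ = 3n²π²/2.3² - 12.9.
First three modes:
  n=1: λ₁ = 3π²/2.3² - 12.9 ≈ -7.303
  n=2: λ₂ = 12π²/2.3² - 12.9 ≈ 9.489
  n=3: λ₃ = 27π²/2.3² - 12.9 ≈ 37.474
Since 3π²/2.3² ≈ 5.597 < 12.9, λ₁ < 0.
The n=1 mode grows fastest (−λₙ is largest for n=1) → dominates.
Asymptotic: θ ~ c₁ sin(πx/2.3) e^{7.303t} (exponential growth at rate −λ₁ ≈ 7.303).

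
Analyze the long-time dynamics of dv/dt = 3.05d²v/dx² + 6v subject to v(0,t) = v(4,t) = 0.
Long-time behavior: v grows unboundedly. Reaction dominates diffusion (r=6 > κπ²/L²≈1.88); solution grows exponentially.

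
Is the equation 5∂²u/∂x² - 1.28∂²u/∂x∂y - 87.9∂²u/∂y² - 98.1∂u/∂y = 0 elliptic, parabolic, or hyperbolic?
Computing B² - 4AC with A = 5, B = -1.28, C = -87.9: discriminant = 1759.6384 (positive). Answer: hyperbolic.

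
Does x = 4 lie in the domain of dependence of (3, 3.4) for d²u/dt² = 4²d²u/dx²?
Yes. The domain of dependence is [-10.6, 16.6], and 4 ∈ [-10.6, 16.6].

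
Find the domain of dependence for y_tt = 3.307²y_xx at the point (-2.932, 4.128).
Domain of dependence: [-16.583296, 10.719296]. Signals travel at speed 3.307, so data within |x - -2.932| ≤ 3.307·4.128 = 13.651296 can reach the point.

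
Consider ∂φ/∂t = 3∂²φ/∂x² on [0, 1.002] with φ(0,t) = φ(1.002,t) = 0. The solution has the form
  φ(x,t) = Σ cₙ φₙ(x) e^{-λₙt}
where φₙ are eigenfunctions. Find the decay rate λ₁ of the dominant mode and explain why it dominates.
Eigenvalues: λₙ = 3n²π²/1.002².
First three modes:
  n=1: λ₁ = 3π²/1.002² ≈ 29.491
  n=2: λ₂ = 12π²/1.002² ≈ 117.963 (4× faster decay)
  n=3: λ₃ = 27π²/1.002² ≈ 265.417 (9× faster decay)
As t → ∞, higher modes decay exponentially faster. The n=1 mode dominates: φ ~ c₁ sin(πx/1.002) e^{-λ₁t}.
Decay rate: λ₁ = 3π²/1.002² ≈ 29.491.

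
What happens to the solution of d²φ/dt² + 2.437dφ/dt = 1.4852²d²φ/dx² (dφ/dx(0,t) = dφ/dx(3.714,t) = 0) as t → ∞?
φ → constant (steady state). Damping (γ=2.437) dissipates the nonconstant modes; with Neumann BCs the spatial average obeys M''+γM'=0 and tends to a finite limit.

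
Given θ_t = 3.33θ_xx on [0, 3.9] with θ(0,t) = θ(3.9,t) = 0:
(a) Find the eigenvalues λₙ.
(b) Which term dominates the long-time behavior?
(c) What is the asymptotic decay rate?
Eigenvalues: λₙ = 3.33n²π²/3.9².
First three modes:
  n=1: λ₁ = 3.33π²/3.9² ≈ 2.161
  n=2: λ₂ = 13.32π²/3.9² ≈ 8.643 (4× faster decay)
  n=3: λ₃ = 29.97π²/3.9² ≈ 19.447 (9× faster decay)
As t → ∞, higher modes decay exponentially faster. The n=1 mode dominates: θ ~ c₁ sin(πx/3.9) e^{-λ₁t}.
Decay rate: λ₁ = 3.33π²/3.9² ≈ 2.161.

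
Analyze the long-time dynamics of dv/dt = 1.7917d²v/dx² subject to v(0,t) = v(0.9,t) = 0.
Long-time behavior: v → 0. Heat diffuses out through both boundaries.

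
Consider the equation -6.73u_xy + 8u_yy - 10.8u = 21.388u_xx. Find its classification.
Rewriting in standard form: -21.388u_xx - 6.73u_xy + 8u_yy - 10.8u = 0. Hyperbolic. (A = -21.388, B = -6.73, C = 8 gives B² - 4AC = 729.7089.)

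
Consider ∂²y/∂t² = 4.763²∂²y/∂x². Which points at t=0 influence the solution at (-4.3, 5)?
Domain of dependence: [-28.115, 19.515]. Signals travel at speed 4.763, so data within |x - -4.3| ≤ 4.763·5 = 23.815 can reach the point.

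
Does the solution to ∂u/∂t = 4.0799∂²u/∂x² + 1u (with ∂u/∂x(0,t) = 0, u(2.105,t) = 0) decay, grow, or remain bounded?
u → 0. Diffusion dominates reaction (r=1 < κπ²/(4L²)≈2.27); solution decays.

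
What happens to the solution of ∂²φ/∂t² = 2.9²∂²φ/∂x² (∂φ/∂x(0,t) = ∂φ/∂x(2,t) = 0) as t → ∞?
φ oscillates about a mean that drifts linearly in t (generically unbounded; no decay). There is no damping, so the nonconstant modes persist as standing waves (energy conserved, no decay). But with Neumann conditions at both ends the constant mode has eigenvalue 0: the spatial mean M(t) of φ satisfies M'' = 0, so M(t) = M(0) + M'(0)·t. Unless the initial velocity has zero mean (∫φ_t(x,0)dx = 0), the solution grows linearly in t (unbounded, though not exponentially); if it does have zero mean, the solution stays bounded and simply oscillates.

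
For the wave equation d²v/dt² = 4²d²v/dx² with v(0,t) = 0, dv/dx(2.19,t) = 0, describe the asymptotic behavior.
v oscillates (no decay). Energy is conserved; the solution oscillates indefinitely as standing waves.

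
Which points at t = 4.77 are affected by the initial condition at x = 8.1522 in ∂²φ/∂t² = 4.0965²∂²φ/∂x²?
Domain of influence: [-11.388105, 27.692505]. Data at x = 8.1522 spreads outward at speed 4.0965.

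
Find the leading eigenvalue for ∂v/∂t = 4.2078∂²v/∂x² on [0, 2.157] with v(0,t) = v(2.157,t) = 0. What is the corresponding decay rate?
Eigenvalues: λₙ = 4.2078n²π²/2.157².
First three modes:
  n=1: λ₁ = 4.2078π²/2.157² ≈ 8.926
  n=2: λ₂ = 16.8312π²/2.157² ≈ 35.704 (4× faster decay)
  n=3: λ₃ = 37.8702π²/2.157² ≈ 80.334 (9× faster decay)
As t → ∞, higher modes decay exponentially faster. The n=1 mode dominates: v ~ c₁ sin(πx/2.157) e^{-λ₁t}.
Decay rate: λ₁ = 4.2078π²/2.157² ≈ 8.926.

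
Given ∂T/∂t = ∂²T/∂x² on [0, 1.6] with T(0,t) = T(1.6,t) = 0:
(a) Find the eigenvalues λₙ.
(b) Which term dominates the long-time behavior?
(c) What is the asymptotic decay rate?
Eigenvalues: λₙ = n²π²/1.6².
First three modes:
  n=1: λ₁ = π²/1.6² ≈ 3.855
  n=2: λ₂ = 4π²/1.6² ≈ 15.421 (4× faster decay)
  n=3: λ₃ = 9π²/1.6² ≈ 34.698 (9× faster decay)
As t → ∞, higher modes decay exponentially faster. The n=1 mode dominates: T ~ c₁ sin(πx/1.6) e^{-λ₁t}.
Decay rate: λ₁ = π²/1.6² ≈ 3.855.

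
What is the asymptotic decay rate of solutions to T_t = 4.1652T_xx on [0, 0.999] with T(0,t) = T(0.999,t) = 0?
Eigenvalues: λₙ = 4.1652n²π²/0.999².
First three modes:
  n=1: λ₁ = 4.1652π²/0.999² ≈ 41.191
  n=2: λ₂ = 16.6608π²/0.999² ≈ 164.765 (4× faster decay)
  n=3: λ₃ = 37.4868π²/0.999² ≈ 370.721 (9× faster decay)
As t → ∞, higher modes decay exponentially faster. The n=1 mode dominates: T ~ c₁ sin(πx/0.999) e^{-λ₁t}.
Decay rate: λ₁ = 4.1652π²/0.999² ≈ 41.191.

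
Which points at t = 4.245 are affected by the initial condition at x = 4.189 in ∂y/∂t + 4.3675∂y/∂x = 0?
At x = 22.7290375. The characteristic carries data from (4.189, 0) to (22.7290375, 4.245).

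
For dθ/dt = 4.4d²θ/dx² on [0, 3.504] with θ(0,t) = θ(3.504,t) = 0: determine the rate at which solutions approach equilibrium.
Eigenvalues: λₙ = 4.4n²π²/3.504².
First three modes:
  n=1: λ₁ = 4.4π²/3.504² ≈ 3.537
  n=2: λ₂ = 17.6π²/3.504² ≈ 14.148 (4× faster decay)
  n=3: λ₃ = 39.6π²/3.504² ≈ 31.832 (9× faster decay)
As t → ∞, higher modes decay exponentially faster. The n=1 mode dominates: θ ~ c₁ sin(πx/3.504) e^{-λ₁t}.
Decay rate: λ₁ = 4.4π²/3.504² ≈ 3.537.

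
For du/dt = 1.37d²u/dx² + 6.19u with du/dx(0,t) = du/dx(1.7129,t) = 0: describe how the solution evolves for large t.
u grows unboundedly. With Neumann BCs the constant mode has diffusion eigenvalue 0, so any r > 0 makes it grow like e^(6.19t); solution grows exponentially.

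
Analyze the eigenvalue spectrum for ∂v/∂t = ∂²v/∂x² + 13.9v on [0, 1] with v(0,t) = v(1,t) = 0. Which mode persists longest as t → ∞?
Eigenvalues: λₙ = n²π²/1² - 13.9.
First three modes:
  n=1: λ₁ = π² - 13.9 ≈ -4.03
  n=2: λ₂ = 4π² - 13.9 ≈ 25.578
  n=3: λ₃ = 9π² - 13.9 ≈ 74.926
Since π² ≈ 9.87 < 13.9, λ₁ < 0.
The n=1 mode grows fastest (−λₙ is largest for n=1) → dominates.
Asymptotic: v ~ c₁ sin(πx/1) e^{4.03t} (exponential growth at rate −λ₁ ≈ 4.03).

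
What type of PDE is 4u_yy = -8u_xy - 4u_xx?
Rewriting in standard form: 4u_xx + 8u_xy + 4u_yy = 0. With A = 4, B = 8, C = 4, the discriminant is 0. This is a parabolic PDE.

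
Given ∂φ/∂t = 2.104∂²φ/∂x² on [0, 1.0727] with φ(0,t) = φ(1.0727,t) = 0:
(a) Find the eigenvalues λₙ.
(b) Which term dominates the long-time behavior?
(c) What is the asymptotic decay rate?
Eigenvalues: λₙ = 2.104n²π²/1.0727².
First three modes:
  n=1: λ₁ = 2.104π²/1.0727² ≈ 18.046
  n=2: λ₂ = 8.416π²/1.0727² ≈ 72.185 (4× faster decay)
  n=3: λ₃ = 18.936π²/1.0727² ≈ 162.417 (9× faster decay)
As t → ∞, higher modes decay exponentially faster. The n=1 mode dominates: φ ~ c₁ sin(πx/1.0727) e^{-λ₁t}.
Decay rate: λ₁ = 2.104π²/1.0727² ≈ 18.046.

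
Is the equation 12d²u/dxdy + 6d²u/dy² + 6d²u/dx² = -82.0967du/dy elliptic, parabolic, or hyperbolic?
Rewriting in standard form: 6d²u/dx² + 12d²u/dxdy + 6d²u/dy² + 82.0967du/dy = 0. Computing B² - 4AC with A = 6, B = 12, C = 6: discriminant = 0 (zero). Answer: parabolic.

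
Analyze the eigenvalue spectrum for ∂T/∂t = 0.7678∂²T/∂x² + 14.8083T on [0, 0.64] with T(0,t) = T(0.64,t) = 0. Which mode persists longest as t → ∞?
Eigenvalues: λₙ = 0.7678n²π²/0.64² - 14.8083.
First three modes:
  n=1: λ₁ = 0.7678π²/0.64² - 14.8083 ≈ 3.692
  n=2: λ₂ = 3.0712π²/0.64² - 14.8083 ≈ 59.194
  n=3: λ₃ = 6.9102π²/0.64² - 14.8083 ≈ 151.698
Since 0.7678π²/0.64² ≈ 18.501 > 14.8083, all λₙ > 0.
The n=1 mode decays slowest → dominates as t → ∞.
Asymptotic: T ~ c₁ sin(πx/0.64) e^{-λ₁t} with decay rate λ₁ ≈ 3.692.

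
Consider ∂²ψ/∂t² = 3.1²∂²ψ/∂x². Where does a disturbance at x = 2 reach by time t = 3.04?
Domain of influence: [-7.424, 11.424]. Data at x = 2 spreads outward at speed 3.1.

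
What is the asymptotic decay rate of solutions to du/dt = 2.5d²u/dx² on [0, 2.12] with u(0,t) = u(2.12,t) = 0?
Eigenvalues: λₙ = 2.5n²π²/2.12².
First three modes:
  n=1: λ₁ = 2.5π²/2.12² ≈ 5.49
  n=2: λ₂ = 10π²/2.12² ≈ 21.96 (4× faster decay)
  n=3: λ₃ = 22.5π²/2.12² ≈ 49.41 (9× faster decay)
As t → ∞, higher modes decay exponentially faster. The n=1 mode dominates: u ~ c₁ sin(πx/2.12) e^{-λ₁t}.
Decay rate: λ₁ = 2.5π²/2.12² ≈ 5.49.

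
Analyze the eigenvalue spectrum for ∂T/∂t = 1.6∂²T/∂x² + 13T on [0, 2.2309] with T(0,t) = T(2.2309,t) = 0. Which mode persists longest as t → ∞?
Eigenvalues: λₙ = 1.6n²π²/2.2309² - 13.
First three modes:
  n=1: λ₁ = 1.6π²/2.2309² - 13 ≈ -9.827
  n=2: λ₂ = 6.4π²/2.2309² - 13 ≈ -0.308
  n=3: λ₃ = 14.4π²/2.2309² - 13 ≈ 15.556
Since 1.6π²/2.2309² ≈ 3.173 < 13, λ₁ < 0.
The n=1 mode grows fastest (−λₙ is largest for n=1) → dominates.
Asymptotic: T ~ c₁ sin(πx/2.2309) e^{9.827t} (exponential growth at rate −λ₁ ≈ 9.827).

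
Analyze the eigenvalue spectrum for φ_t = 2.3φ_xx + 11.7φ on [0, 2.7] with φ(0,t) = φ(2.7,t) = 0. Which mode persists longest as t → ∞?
Eigenvalues: λₙ = 2.3n²π²/2.7² - 11.7.
First three modes:
  n=1: λ₁ = 2.3π²/2.7² - 11.7 ≈ -8.586
  n=2: λ₂ = 9.2π²/2.7² - 11.7 ≈ 0.755
  n=3: λ₃ = 20.7π²/2.7² - 11.7 ≈ 16.325
Since 2.3π²/2.7² ≈ 3.114 < 11.7, λ₁ < 0.
The n=1 mode grows fastest (−λₙ is largest for n=1) → dominates.
Asymptotic: φ ~ c₁ sin(πx/2.7) e^{8.586t} (exponential growth at rate −λ₁ ≈ 8.586).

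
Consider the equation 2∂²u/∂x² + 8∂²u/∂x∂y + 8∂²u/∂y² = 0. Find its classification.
Parabolic. (A = 2, B = 8, C = 8 gives B² - 4AC = 0.)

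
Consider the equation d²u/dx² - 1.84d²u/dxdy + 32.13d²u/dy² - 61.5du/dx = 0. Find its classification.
Elliptic. (A = 1, B = -1.84, C = 32.13 gives B² - 4AC = -125.1344.)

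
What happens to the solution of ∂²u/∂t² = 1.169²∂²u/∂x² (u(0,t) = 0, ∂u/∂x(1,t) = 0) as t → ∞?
u oscillates (no decay). Energy is conserved; the solution oscillates indefinitely as standing waves.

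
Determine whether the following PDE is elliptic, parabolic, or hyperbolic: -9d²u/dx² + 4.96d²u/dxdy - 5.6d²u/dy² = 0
Coefficients: A = -9, B = 4.96, C = -5.6. B² - 4AC = -176.9984, which is negative, so the equation is elliptic.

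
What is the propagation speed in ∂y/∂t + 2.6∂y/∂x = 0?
Speed = 2.6. Information travels along x - 2.6t = const (rightward).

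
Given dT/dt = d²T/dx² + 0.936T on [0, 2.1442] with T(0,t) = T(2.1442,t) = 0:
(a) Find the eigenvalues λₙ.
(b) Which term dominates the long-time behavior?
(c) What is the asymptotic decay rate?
Eigenvalues: λₙ = n²π²/2.1442² - 0.936.
First three modes:
  n=1: λ₁ = π²/2.1442² - 0.936 ≈ 1.211
  n=2: λ₂ = 4π²/2.1442² - 0.936 ≈ 7.651
  n=3: λ₃ = 9π²/2.1442² - 0.936 ≈ 18.384
Since π²/2.1442² ≈ 2.147 > 0.936, all λₙ > 0.
The n=1 mode decays slowest → dominates as t → ∞.
Asymptotic: T ~ c₁ sin(πx/2.1442) e^{-λ₁t} with decay rate λ₁ ≈ 1.211.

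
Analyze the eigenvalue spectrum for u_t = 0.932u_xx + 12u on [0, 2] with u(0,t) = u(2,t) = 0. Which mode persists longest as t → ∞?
Eigenvalues: λₙ = 0.932n²π²/2² - 12.
First three modes:
  n=1: λ₁ = 0.932π²/2² - 12 ≈ -9.7
  n=2: λ₂ = 3.728π²/2² - 12 ≈ -2.802
  n=3: λ₃ = 8.388π²/2² - 12 ≈ 8.697
Since 0.932π²/2² ≈ 2.3 < 12, λ₁ < 0.
The n=1 mode grows fastest (−λₙ is largest for n=1) → dominates.
Asymptotic: u ~ c₁ sin(πx/2) e^{9.7t} (exponential growth at rate −λ₁ ≈ 9.7).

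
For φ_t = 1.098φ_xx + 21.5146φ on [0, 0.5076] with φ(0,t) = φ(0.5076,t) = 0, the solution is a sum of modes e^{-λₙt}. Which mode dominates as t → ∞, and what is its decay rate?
Eigenvalues: λₙ = 1.098n²π²/0.5076² - 21.5146.
First three modes:
  n=1: λ₁ = 1.098π²/0.5076² - 21.5146 ≈ 20.544
  n=2: λ₂ = 4.392π²/0.5076² - 21.5146 ≈ 146.721
  n=3: λ₃ = 9.882π²/0.5076² - 21.5146 ≈ 357.016
Since 1.098π²/0.5076² ≈ 42.059 > 21.5146, all λₙ > 0.
The n=1 mode decays slowest → dominates as t → ∞.
Asymptotic: φ ~ c₁ sin(πx/0.5076) e^{-λ₁t} with decay rate λ₁ ≈ 20.544.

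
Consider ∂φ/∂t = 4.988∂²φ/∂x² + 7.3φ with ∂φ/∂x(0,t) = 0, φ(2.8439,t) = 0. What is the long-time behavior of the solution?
As t → ∞, φ grows unboundedly. Reaction dominates diffusion (r=7.3 > κπ²/(4L²)≈1.52); solution grows exponentially.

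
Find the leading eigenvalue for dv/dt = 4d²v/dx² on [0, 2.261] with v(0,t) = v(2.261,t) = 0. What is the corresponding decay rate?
Eigenvalues: λₙ = 4n²π²/2.261².
First three modes:
  n=1: λ₁ = 4π²/2.261² ≈ 7.723
  n=2: λ₂ = 16π²/2.261² ≈ 30.89 (4× faster decay)
  n=3: λ₃ = 36π²/2.261² ≈ 69.503 (9× faster decay)
As t → ∞, higher modes decay exponentially faster. The n=1 mode dominates: v ~ c₁ sin(πx/2.261) e^{-λ₁t}.
Decay rate: λ₁ = 4π²/2.261² ≈ 7.723.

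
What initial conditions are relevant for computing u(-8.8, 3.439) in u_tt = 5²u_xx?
Domain of dependence: [-25.995, 8.395]. Signals travel at speed 5, so data within |x - -8.8| ≤ 5·3.439 = 17.195 can reach the point.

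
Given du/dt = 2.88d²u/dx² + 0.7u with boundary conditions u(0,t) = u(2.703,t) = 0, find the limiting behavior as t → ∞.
u → 0. Diffusion dominates reaction (r=0.7 < κπ²/L²≈3.89); solution decays.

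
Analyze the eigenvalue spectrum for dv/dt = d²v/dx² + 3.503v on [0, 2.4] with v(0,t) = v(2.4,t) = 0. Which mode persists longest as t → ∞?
Eigenvalues: λₙ = n²π²/2.4² - 3.503.
First three modes:
  n=1: λ₁ = π²/2.4² - 3.503 ≈ -1.79
  n=2: λ₂ = 4π²/2.4² - 3.503 ≈ 3.351
  n=3: λ₃ = 9π²/2.4² - 3.503 ≈ 11.918
Since π²/2.4² ≈ 1.713 < 3.503, λ₁ < 0.
The n=1 mode grows fastest (−λₙ is largest for n=1) → dominates.
Asymptotic: v ~ c₁ sin(πx/2.4) e^{1.79t} (exponential growth at rate −λ₁ ≈ 1.79).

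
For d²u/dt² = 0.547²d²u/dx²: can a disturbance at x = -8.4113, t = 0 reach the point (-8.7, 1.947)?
Yes. The domain of dependence is [-9.765009, -7.634991], and -8.4113 ∈ [-9.765009, -7.634991].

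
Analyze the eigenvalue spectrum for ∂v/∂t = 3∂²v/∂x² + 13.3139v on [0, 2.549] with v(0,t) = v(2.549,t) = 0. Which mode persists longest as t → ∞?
Eigenvalues: λₙ = 3n²π²/2.549² - 13.3139.
First three modes:
  n=1: λ₁ = 3π²/2.549² - 13.3139 ≈ -8.757
  n=2: λ₂ = 12π²/2.549² - 13.3139 ≈ 4.914
  n=3: λ₃ = 27π²/2.549² - 13.3139 ≈ 27.699
Since 3π²/2.549² ≈ 4.557 < 13.3139, λ₁ < 0.
The n=1 mode grows fastest (−λₙ is largest for n=1) → dominates.
Asymptotic: v ~ c₁ sin(πx/2.549) e^{8.757t} (exponential growth at rate −λ₁ ≈ 8.757).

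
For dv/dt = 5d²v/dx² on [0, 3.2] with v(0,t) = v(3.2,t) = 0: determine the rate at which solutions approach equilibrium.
Eigenvalues: λₙ = 5n²π²/3.2².
First three modes:
  n=1: λ₁ = 5π²/3.2² ≈ 4.819
  n=2: λ₂ = 20π²/3.2² ≈ 19.277 (4× faster decay)
  n=3: λ₃ = 45π²/3.2² ≈ 43.372 (9× faster decay)
As t → ∞, higher modes decay exponentially faster. The n=1 mode dominates: v ~ c₁ sin(πx/3.2) e^{-λ₁t}.
Decay rate: λ₁ = 5π²/3.2² ≈ 4.819.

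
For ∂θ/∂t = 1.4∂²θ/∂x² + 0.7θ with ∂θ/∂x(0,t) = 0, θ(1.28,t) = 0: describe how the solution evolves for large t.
θ → 0. Diffusion dominates reaction (r=0.7 < κπ²/(4L²)≈2.11); solution decays.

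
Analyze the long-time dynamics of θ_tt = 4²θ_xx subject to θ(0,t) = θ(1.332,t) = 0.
Long-time behavior: θ oscillates (no decay). Energy is conserved; the solution oscillates indefinitely as standing waves.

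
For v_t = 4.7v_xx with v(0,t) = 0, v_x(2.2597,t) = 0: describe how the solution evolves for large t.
v → 0. Heat escapes through the Dirichlet boundary.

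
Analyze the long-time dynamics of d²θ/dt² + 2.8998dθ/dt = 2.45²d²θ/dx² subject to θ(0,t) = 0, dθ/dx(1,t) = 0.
Long-time behavior: θ → 0. Damping (γ=2.8998) dissipates energy; oscillations decay exponentially.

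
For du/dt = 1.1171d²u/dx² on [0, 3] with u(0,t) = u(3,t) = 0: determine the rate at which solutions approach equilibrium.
Eigenvalues: λₙ = 1.1171n²π²/3².
First three modes:
  n=1: λ₁ = 1.1171π²/3² ≈ 1.225
  n=2: λ₂ = 4.4684π²/3² ≈ 4.9 (4× faster decay)
  n=3: λ₃ = 10.0539π²/3² ≈ 11.025 (9× faster decay)
As t → ∞, higher modes decay exponentially faster. The n=1 mode dominates: u ~ c₁ sin(πx/3) e^{-λ₁t}.
Decay rate: λ₁ = 1.1171π²/3² ≈ 1.225.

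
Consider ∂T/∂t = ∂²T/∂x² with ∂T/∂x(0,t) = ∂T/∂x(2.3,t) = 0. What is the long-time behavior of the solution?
As t → ∞, T → constant (steady state). Heat is conserved (no flux at boundaries); solution approaches the spatial average.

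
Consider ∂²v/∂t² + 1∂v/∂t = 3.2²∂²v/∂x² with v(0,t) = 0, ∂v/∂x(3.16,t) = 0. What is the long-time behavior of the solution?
As t → ∞, v → 0. Damping (γ=1) dissipates energy; oscillations decay exponentially.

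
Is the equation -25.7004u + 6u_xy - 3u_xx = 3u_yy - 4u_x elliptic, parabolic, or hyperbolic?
Rewriting in standard form: -3u_xx + 6u_xy - 3u_yy + 4u_x - 25.7004u = 0. Computing B² - 4AC with A = -3, B = 6, C = -3: discriminant = 0 (zero). Answer: parabolic.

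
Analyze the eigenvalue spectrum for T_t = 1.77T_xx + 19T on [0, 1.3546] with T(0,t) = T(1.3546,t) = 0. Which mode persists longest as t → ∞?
Eigenvalues: λₙ = 1.77n²π²/1.3546² - 19.
First three modes:
  n=1: λ₁ = 1.77π²/1.3546² - 19 ≈ -9.48
  n=2: λ₂ = 7.08π²/1.3546² - 19 ≈ 19.081
  n=3: λ₃ = 15.93π²/1.3546² - 19 ≈ 66.683
Since 1.77π²/1.3546² ≈ 9.52 < 19, λ₁ < 0.
The n=1 mode grows fastest (−λₙ is largest for n=1) → dominates.
Asymptotic: T ~ c₁ sin(πx/1.3546) e^{9.48t} (exponential growth at rate −λ₁ ≈ 9.48).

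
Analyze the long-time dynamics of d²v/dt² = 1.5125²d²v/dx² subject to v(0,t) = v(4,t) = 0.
Long-time behavior: v oscillates (no decay). Energy is conserved; the solution oscillates indefinitely as standing waves.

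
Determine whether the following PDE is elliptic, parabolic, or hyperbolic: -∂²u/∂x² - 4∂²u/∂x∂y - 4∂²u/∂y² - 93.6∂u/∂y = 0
Coefficients: A = -1, B = -4, C = -4. B² - 4AC = 0, which is zero, so the equation is parabolic.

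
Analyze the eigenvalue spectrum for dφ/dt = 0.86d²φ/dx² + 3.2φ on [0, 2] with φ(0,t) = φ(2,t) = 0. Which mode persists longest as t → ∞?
Eigenvalues: λₙ = 0.86n²π²/2² - 3.2.
First three modes:
  n=1: λ₁ = 0.86π²/2² - 3.2 ≈ -1.078
  n=2: λ₂ = 3.44π²/2² - 3.2 ≈ 5.288
  n=3: λ₃ = 7.74π²/2² - 3.2 ≈ 15.898
Since 0.86π²/2² ≈ 2.122 < 3.2, λ₁ < 0.
The n=1 mode grows fastest (−λₙ is largest for n=1) → dominates.
Asymptotic: φ ~ c₁ sin(πx/2) e^{1.078t} (exponential growth at rate −λ₁ ≈ 1.078).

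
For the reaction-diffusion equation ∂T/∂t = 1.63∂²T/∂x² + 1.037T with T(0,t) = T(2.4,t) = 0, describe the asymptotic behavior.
T → 0. Diffusion dominates reaction (r=1.037 < κπ²/L²≈2.79); solution decays.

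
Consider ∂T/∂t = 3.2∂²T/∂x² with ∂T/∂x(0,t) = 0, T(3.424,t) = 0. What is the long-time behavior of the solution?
As t → ∞, T → 0. Heat escapes through the Dirichlet boundary.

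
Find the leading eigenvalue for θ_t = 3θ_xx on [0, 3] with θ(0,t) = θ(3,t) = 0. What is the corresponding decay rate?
Eigenvalues: λₙ = 3n²π²/3².
First three modes:
  n=1: λ₁ = 3π²/3² ≈ 3.29
  n=2: λ₂ = 12π²/3² ≈ 13.159 (4× faster decay)
  n=3: λ₃ = 27π²/3² ≈ 29.609 (9× faster decay)
As t → ∞, higher modes decay exponentially faster. The n=1 mode dominates: θ ~ c₁ sin(πx/3) e^{-λ₁t}.
Decay rate: λ₁ = 3π²/3² ≈ 3.29.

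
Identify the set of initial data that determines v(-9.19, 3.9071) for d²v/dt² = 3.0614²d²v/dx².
Domain of dependence: [-21.15119594, 2.77119594]. Signals travel at speed 3.0614, so data within |x - -9.19| ≤ 3.0614·3.9071 = 11.96119594 can reach the point.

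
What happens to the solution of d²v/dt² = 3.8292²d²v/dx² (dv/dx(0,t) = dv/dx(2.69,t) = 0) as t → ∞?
v oscillates about a mean that drifts linearly in t (generically unbounded; no decay). There is no damping, so the nonconstant modes persist as standing waves (energy conserved, no decay). But with Neumann conditions at both ends the constant mode has eigenvalue 0: the spatial mean M(t) of v satisfies M'' = 0, so M(t) = M(0) + M'(0)·t. Unless the initial velocity has zero mean (∫v_t(x,0)dx = 0), the solution grows linearly in t (unbounded, though not exponentially); if it does have zero mean, the solution stays bounded and simply oscillates.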